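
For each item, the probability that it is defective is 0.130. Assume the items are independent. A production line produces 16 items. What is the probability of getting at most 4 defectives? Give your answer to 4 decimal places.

0.9529

X ~ Binomial(16, 0.13); P(X ≤ 4) = Σ C(16,k) p^k (1−p)^(16−k) over k:
  k=0: C(16,0)·0.13^0·0.87^16 = 0.107723
  k=1: C(16,1)·0.13^1·0.87^15 = 0.257544
  k=2: C(16,2)·0.13^2·0.87^14 = 0.288627
  k=3: C(16,3)·0.13^3·0.87^13 = 0.201265
  k=4: C(16,4)·0.13^4·0.87^12 = 0.097741
Total = 0.952901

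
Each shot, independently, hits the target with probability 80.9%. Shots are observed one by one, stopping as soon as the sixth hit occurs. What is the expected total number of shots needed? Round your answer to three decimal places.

7.417

Y = total shots until the sixth success; negative binomial with r=6, p=0.809.
E[Y] = r / p = 6 / 0.809 = 7.41656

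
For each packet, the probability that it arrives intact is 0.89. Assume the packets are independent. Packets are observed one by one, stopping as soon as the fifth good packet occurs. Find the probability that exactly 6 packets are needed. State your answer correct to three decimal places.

Y = trial on which the fifth success occurs; negative binomial, r=5, p=0.89.
P(Y=6) = C(5,4) · p^5 · (1−p)^1
= 5 · 0.55841 · 0.11 = 0.30712

0.307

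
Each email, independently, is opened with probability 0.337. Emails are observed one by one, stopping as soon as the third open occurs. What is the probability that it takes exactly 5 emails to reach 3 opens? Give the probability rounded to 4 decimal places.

Y = trial on which the third success occurs; negative binomial, r=3, p=0.337.
P(Y=5) = C(4,2) · p^3 · (1−p)^2
= 6 · 0.038273 · 0.43957 = 0.100941

0.1009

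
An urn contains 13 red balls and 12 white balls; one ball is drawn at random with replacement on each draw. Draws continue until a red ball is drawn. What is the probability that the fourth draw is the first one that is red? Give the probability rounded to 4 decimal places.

0.0575

Geometric (trials to first success), p = 0.52.
P(Y = 4) = (1−p)^3 · p = 0.11059 · 0.52 = 0.057508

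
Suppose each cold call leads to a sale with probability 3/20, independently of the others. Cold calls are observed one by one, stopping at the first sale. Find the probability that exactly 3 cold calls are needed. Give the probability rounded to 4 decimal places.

Geometric (trials to first success), p = 0.15.
P(Y = 3) = (1−p)^2 · p = 0.7225 · 0.15 = 0.108375

0.1084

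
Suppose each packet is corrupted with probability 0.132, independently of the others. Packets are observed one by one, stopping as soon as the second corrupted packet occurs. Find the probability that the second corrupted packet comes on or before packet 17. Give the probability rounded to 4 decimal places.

Finishing within 17 packets ⇔ at least 2 successes in the first 17. With X ~ Binomial(17, 0.132), P(Y ≤ 17) = 1 − P(X ≤ 1).
  k=0: C(17,0)·0.132^0·0.868^17 = 0.090123
  k=1: C(17,1)·0.132^1·0.868^16 = 0.232991
1 − 0.323114 = 0.676886

0.6769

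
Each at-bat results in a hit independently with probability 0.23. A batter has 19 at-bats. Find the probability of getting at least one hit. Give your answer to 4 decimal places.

P(at least one) = 1 − P(none) = 1 − (1 − 0.23)^19
= 1 − 0.006971 = 0.993029

0.9930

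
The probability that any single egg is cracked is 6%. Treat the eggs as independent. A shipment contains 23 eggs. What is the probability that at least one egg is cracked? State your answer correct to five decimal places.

P(at least one) = 1 − P(none) = 1 − (1 − 0.06)^23
= 1 − 0.2409576 = 0.7590424

0.75904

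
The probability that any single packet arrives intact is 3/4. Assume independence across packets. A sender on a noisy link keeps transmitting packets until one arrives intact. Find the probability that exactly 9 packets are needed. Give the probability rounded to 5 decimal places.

0.00001

Geometric (trials to first success), p = 0.75.
P(Y = 9) = (1−p)^8 · p = 1.5259e-05 · 0.75 = 0.0000114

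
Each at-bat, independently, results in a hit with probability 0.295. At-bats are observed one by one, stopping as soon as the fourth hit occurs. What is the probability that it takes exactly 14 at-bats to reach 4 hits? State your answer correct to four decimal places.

0.0657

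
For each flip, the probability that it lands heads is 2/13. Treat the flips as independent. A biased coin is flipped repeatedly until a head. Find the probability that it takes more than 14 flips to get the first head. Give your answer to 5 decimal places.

0.09645

Y = number of flips to the first success; geometric, p = 0.153846.
P(Y > 14) = P(first 14 all fail) = (1−p)^14 = 0.0964474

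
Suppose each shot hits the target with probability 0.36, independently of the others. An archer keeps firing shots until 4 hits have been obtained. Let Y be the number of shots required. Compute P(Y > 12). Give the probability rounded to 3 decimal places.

0.320

Needing more than 12 shots ⇔ fewer than 4 successes in the first 12. With X ~ Binomial(12, 0.36), P(Y > 12) = P(X ≤ 3).
  k=0: C(12,0)·0.36^0·0.64^12 = 0.00472
  k=1: C(12,1)·0.36^1·0.64^11 = 0.03188
  k=2: C(12,2)·0.36^2·0.64^10 = 0.09862
  k=3: C(12,3)·0.36^3·0.64^9 = 0.18491
P(X ≤ 3) = 0.32012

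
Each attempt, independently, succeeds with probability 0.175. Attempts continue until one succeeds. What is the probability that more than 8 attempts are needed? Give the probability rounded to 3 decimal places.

Y = number of attempts to the first success; geometric, p = 0.175.
P(Y > 8) = P(first 8 all fail) = (1−p)^8 = 0.21460

0.215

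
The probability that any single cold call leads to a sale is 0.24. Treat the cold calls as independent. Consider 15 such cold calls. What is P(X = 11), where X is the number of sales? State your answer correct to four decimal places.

X ~ Binomial(n=15, p=0.24).
P(X=11) = C(15,11) · p^11 · (1−p)^4
= 1365 · 1.5217e-07 · 0.33362 = 0.000069

0.0001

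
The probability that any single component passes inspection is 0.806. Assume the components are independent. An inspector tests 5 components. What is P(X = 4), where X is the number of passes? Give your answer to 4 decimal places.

0.4094

X ~ Binomial(n=5, p=0.806).
P(X=4) = C(5,4) · p^4 · (1−p)^1
= 5 · 0.42203 · 0.194 = 0.409366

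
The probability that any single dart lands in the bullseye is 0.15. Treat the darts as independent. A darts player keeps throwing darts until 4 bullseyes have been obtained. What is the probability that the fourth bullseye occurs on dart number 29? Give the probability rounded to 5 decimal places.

0.02852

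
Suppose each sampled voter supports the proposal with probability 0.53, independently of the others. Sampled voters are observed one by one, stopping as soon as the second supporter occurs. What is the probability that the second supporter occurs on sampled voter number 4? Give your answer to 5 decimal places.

Y = trial on which the second success occurs; negative binomial, r=2, p=0.53.
P(Y=4) = C(3,1) · p^2 · (1−p)^2
= 3 · 0.2809 · 0.2209 = 0.1861524

0.18615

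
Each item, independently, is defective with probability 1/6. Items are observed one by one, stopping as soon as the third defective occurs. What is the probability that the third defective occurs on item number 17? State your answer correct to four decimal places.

Y = trial on which the third success occurs; negative binomial, r=3, p=0.166667.
P(Y=17) = C(16,2) · p^3 · (1−p)^14
= 120 · 0.0046296 · 0.077887 = 0.043270

0.0433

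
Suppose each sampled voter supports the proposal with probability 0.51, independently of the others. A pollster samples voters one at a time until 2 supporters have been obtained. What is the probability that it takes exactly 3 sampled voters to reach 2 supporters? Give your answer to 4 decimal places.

Y = trial on which the second success occurs; negative binomial, r=2, p=0.51.
P(Y=3) = C(2,1) · p^2 · (1−p)^1
= 2 · 0.2601 · 0.49 = 0.254898

0.2549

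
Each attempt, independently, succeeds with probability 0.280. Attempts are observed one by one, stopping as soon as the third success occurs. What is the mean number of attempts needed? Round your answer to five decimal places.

10.71429

Y = total attempts until the third success; negative binomial with r=3, p=0.28.
E[Y] = r / p = 3 / 0.28 = 10.7142857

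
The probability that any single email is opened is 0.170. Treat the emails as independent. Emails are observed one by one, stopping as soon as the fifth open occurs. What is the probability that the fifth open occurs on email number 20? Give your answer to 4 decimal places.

0.0336

Y = trial on which the fifth success occurs; negative binomial, r=5, p=0.17.
P(Y=20) = C(19,4) · p^5 · (1−p)^15
= 3876 · 0.00014199 · 0.061118 = 0.033636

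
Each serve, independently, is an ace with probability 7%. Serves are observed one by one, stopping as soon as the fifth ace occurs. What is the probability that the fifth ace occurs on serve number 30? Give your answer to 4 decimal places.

Y = trial on which the fifth success occurs; negative binomial, r=5, p=0.07.
P(Y=30) = C(29,4) · p^5 · (1−p)^25
= 23751 · 1.6807e-06 · 0.16296 = 0.006505

0.0065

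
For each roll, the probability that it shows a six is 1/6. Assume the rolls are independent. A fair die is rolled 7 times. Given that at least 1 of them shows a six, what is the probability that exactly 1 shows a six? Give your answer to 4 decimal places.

X ~ Binomial(7, 0.166667). Want P(X=1 | X≥1) = P(X=1) / P(X≥1).
P(X=1) = C(7,1)·0.166667^1·0.833333^6 = 0.390714
P(X≥1) = 1 − 0.279082 = 0.720918
Ratio = 0.390714 / 0.720918 = 0.541967

0.5420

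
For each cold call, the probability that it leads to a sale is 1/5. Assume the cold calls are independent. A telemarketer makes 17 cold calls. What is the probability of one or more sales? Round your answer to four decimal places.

0.9775

P(at least one) = 1 − P(none) = 1 − (1 − 0.20)^17
= 1 − 0.022518 = 0.977482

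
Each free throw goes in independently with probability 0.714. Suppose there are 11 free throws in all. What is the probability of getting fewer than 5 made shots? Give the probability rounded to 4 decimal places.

X ~ Binomial(11, 0.714); P(X ≤ 4) = Σ C(11,k) p^k (1−p)^(11−k) over k:
  k=0: C(11,0)·0.714^0·0.286^11 = 0.000001
  k=1: C(11,1)·0.714^1·0.286^10 = 0.000029
  k=2: C(11,2)·0.714^2·0.286^9 = 0.000359
  k=3: C(11,3)·0.714^3·0.286^8 = 0.002688
  k=4: C(11,4)·0.714^4·0.286^7 = 0.013424
Total = 0.016501

0.0165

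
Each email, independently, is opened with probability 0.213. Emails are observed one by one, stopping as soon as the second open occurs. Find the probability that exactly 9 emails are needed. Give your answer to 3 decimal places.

Y = trial on which the second success occurs; negative binomial, r=2, p=0.213.
P(Y=9) = C(8,1) · p^2 · (1−p)^7
= 8 · 0.045369 · 0.18699 = 0.06787

0.068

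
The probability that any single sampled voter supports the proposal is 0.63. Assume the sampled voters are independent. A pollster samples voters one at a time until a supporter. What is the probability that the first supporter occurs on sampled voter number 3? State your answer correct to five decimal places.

0.08625

Geometric (trials to first success), p = 0.63.
P(Y = 3) = (1−p)^2 · p = 0.1369 · 0.63 = 0.0862470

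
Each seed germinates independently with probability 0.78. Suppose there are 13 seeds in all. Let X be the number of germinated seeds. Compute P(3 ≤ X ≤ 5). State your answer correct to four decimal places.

0.0024

X ~ Binomial(13, 0.78); P(3 ≤ X ≤ 5) = Σ C(13,k) p^k (1−p)^(13−k) over k:
  k=3: C(13,3)·0.78^3·0.22^10 = 0.000036
  k=4: C(13,4)·0.78^4·0.22^9 = 0.000320
  k=5: C(13,5)·0.78^5·0.22^8 = 0.002039
Total = 0.002395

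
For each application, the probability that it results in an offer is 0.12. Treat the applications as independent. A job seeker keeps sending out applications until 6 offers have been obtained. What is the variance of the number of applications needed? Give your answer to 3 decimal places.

366.667

Y = total applications until the sixth success; negative binomial with r=6, p=0.12.
Var(Y) = r(1−p)/p² = 6·0.88 / 0.12² = 366.66667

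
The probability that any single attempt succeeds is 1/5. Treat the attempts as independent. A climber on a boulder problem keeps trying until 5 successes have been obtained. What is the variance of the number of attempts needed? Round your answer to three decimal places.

Y = total attempts until the fifth success; negative binomial with r=5, p=0.20.
Var(Y) = r(1−p)/p² = 5·0.80 / 0.20² = 100.00000

100.000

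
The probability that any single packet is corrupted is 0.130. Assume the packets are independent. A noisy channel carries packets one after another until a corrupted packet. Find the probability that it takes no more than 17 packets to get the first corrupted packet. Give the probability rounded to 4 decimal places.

0.9063

Y = number of packets to the first success; geometric, p = 0.13.
P(Y ≤ 17) = 1 − (1−p)^17 = 1 − 0.093719 = 0.906281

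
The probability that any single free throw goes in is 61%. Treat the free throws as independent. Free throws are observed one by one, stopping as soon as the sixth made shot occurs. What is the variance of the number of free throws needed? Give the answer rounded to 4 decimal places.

6.2886

Y = total free throws until the sixth success; negative binomial with r=6, p=0.61.
Var(Y) = r(1−p)/p² = 6·0.39 / 0.61² = 6.288632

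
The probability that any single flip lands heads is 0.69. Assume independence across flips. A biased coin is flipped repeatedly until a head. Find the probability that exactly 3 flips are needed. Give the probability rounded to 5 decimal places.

0.06631

Geometric (trials to first success), p = 0.69.
P(Y = 3) = (1−p)^2 · p = 0.0961 · 0.69 = 0.0663090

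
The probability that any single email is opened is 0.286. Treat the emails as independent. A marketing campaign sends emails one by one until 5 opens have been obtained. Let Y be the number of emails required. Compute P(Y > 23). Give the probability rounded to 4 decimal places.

Needing more than 23 emails ⇔ fewer than 5 successes in the first 23. With X ~ Binomial(23, 0.286), P(Y > 23) = P(X ≤ 4).
  k=0: C(23,0)·0.286^0·0.714^23 = 0.000432
  k=1: C(23,1)·0.286^1·0.714^22 = 0.003976
  k=2: C(23,2)·0.286^2·0.714^21 = 0.017519
  k=3: C(23,3)·0.286^3·0.714^20 = 0.049123
  k=4: C(23,4)·0.286^4·0.714^19 = 0.098383
P(X ≤ 4) = 0.169432

0.1694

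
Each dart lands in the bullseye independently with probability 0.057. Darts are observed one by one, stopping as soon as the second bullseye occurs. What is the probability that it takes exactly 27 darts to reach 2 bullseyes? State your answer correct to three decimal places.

0.019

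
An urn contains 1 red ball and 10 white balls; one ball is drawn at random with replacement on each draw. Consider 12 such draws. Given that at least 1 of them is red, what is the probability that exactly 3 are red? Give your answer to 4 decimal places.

0.1029

X ~ Binomial(12, 0.090909). Want P(X=3 | X≥1) = P(X=3) / P(X≥1).
P(X=3) = C(12,3)·0.090909^3·0.909091^9 = 0.070099
P(X≥1) = 1 − 0.318631 = 0.681369
Ratio = 0.070099 / 0.681369 = 0.102879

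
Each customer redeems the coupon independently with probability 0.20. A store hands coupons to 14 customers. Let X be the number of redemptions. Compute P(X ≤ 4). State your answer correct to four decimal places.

X ~ Binomial(14, 0.20); P(X ≤ 4) = Σ C(14,k) p^k (1−p)^(14−k) over k:
  k=0: C(14,0)·0.20^0·0.80^14 = 0.043980
  k=1: C(14,1)·0.20^1·0.80^13 = 0.153932
  k=2: C(14,2)·0.20^2·0.80^12 = 0.250139
  k=3: C(14,3)·0.20^3·0.80^11 = 0.250139
  k=4: C(14,4)·0.20^4·0.80^10 = 0.171970
Total = 0.870160

0.8702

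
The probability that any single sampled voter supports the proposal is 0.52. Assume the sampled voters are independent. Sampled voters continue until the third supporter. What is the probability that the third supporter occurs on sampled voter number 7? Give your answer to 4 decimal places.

0.1120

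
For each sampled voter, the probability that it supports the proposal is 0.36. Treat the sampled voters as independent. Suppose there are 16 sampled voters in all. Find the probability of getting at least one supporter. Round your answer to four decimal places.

P(at least one) = 1 − P(none) = 1 − (1 − 0.36)^16
= 1 − 0.000792 = 0.999208

0.9992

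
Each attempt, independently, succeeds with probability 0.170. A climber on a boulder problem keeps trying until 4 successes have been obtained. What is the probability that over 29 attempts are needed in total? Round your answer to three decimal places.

0.249

Needing more than 29 attempts ⇔ fewer than 4 successes in the first 29. With X ~ Binomial(29, 0.17), P(Y > 29) = P(X ≤ 3).
  k=0: C(29,0)·0.17^0·0.83^29 = 0.00450
  k=1: C(29,1)·0.17^1·0.83^28 = 0.02673
  k=2: C(29,2)·0.17^2·0.83^27 = 0.07665
  k=3: C(29,3)·0.17^3·0.83^26 = 0.14130
P(X ≤ 3) = 0.24919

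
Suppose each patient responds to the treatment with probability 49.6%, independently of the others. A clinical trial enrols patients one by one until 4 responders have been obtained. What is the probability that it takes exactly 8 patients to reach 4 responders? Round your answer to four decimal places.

0.1367

Y = trial on which the fourth success occurs; negative binomial, r=4, p=0.496.
P(Y=8) = C(7,3) · p^4 · (1−p)^4
= 35 · 0.060524 · 0.064524 = 0.136684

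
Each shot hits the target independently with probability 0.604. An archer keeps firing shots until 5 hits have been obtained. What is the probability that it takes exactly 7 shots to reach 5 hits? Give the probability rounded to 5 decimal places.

0.18909

Y = trial on which the fifth success occurs; negative binomial, r=5, p=0.604.
P(Y=7) = C(6,4) · p^5 · (1−p)^2
= 15 · 0.080387 · 0.15682 = 0.1890890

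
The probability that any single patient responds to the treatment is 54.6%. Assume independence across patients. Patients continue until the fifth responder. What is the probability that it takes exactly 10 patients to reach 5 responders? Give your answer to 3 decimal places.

0.118

Y = trial on which the fifth success occurs; negative binomial, r=5, p=0.546.
P(Y=10) = C(9,4) · p^5 · (1−p)^5
= 126 · 0.048525 · 0.019288 = 0.11793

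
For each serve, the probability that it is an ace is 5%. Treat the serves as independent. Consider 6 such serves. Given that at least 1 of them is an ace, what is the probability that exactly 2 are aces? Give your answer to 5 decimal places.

0.11530

X ~ Binomial(6, 0.05). Want P(X=2 | X≥1) = P(X=2) / P(X≥1).
P(X=2) = C(6,2)·0.05^2·0.95^4 = 0.0305440
P(X≥1) = 1 − 0.7350919 = 0.2649081
Ratio = 0.0305440 / 0.2649081 = 0.1153003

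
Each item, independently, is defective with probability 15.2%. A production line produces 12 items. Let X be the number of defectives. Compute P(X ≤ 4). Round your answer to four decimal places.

X ~ Binomial(12, 0.152); P(X ≤ 4) = Σ C(12,k) p^k (1−p)^(12−k) over k:
  k=0: C(12,0)·0.152^0·0.848^12 = 0.138277
  k=1: C(12,1)·0.152^1·0.848^11 = 0.297426
  k=2: C(12,2)·0.152^2·0.848^10 = 0.293217
  k=3: C(12,3)·0.152^3·0.848^9 = 0.175193
  k=4: C(12,4)·0.152^4·0.848^8 = 0.070656
Total = 0.974769

0.9748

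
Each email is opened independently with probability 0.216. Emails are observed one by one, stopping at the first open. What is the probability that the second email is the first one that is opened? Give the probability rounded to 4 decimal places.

0.1693

Geometric (trials to first success), p = 0.216.
P(Y = 2) = (1−p)^1 · p = 0.784 · 0.216 = 0.169344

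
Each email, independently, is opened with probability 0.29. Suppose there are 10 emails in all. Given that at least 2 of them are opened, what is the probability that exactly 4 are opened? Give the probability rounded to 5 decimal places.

X ~ Binomial(10, 0.29). Want P(X=4 | X≥2) = P(X=4) / P(X≥2).
P(X=4) = C(10,4)·0.29^4·0.71^6 = 0.1902661
P(X≥2) = 1 − 0.0325524 − 0.1329607 = 0.8344869
Ratio = 0.1902661 / 0.8344869 = 0.2280037

0.22800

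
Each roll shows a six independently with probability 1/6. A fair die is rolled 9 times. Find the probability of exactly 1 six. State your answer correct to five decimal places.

X ~ Binomial(n=9, p=0.166667).
P(X=1) = C(9,1) · p^1 · (1−p)^8
= 9 · 0.16667 · 0.23257 = 0.3488521

0.34885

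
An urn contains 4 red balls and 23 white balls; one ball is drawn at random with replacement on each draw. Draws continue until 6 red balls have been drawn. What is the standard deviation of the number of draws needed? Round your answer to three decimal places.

15.260

Y = total draws until the sixth success; negative binomial with r=6, p=0.148148.
SD(Y) = √[r(1−p)/p²] = √(232.87500) = 15.26024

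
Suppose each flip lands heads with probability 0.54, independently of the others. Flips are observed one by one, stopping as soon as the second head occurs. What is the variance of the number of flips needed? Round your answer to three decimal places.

Y = total flips until the second success; negative binomial with r=2, p=0.54.
Var(Y) = r(1−p)/p² = 2·0.46 / 0.54² = 3.15501

3.155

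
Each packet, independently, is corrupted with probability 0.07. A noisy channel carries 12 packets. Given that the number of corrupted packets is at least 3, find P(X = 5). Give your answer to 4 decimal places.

X ~ Binomial(12, 0.07). Want P(X=5 | X≥3) = P(X=5) / P(X≥3).
P(X=5) = C(12,5)·0.07^5·0.93^7 = 0.000801
P(X≥3) = 1 − 0.418596 − 0.378087 − 0.156520 = 0.046797
Ratio = 0.000801 / 0.046797 = 0.017115

0.0171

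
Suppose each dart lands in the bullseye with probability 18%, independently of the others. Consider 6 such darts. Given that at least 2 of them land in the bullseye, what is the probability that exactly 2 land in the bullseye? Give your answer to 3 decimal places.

0.743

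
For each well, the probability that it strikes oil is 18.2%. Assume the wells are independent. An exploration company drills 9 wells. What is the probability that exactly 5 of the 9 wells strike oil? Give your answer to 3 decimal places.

X ~ Binomial(n=9, p=0.182).
P(X=5) = C(9,5) · p^5 · (1−p)^4
= 126 · 0.00019969 · 0.44773 = 0.01127

0.011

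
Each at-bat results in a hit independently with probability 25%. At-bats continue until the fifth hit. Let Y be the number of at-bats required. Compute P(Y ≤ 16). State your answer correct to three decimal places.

Finishing within 16 at-bats ⇔ at least 5 successes in the first 16. With X ~ Binomial(16, 0.25), P(Y ≤ 16) = 1 − P(X ≤ 4).
  k=0: C(16,0)·0.25^0·0.75^16 = 0.01002
  k=1: C(16,1)·0.25^1·0.75^15 = 0.05345
  k=2: C(16,2)·0.25^2·0.75^14 = 0.13363
  k=3: C(16,3)·0.25^3·0.75^13 = 0.20788
  k=4: C(16,4)·0.25^4·0.75^12 = 0.22520
1 − 0.63019 = 0.36981

0.370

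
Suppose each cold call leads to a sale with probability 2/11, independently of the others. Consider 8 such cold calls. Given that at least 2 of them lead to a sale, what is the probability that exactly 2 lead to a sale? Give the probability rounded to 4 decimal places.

0.6280

X ~ Binomial(8, 0.181818). Want P(X=2 | X≥2) = P(X=2) / P(X≥2).
P(X=2) = C(8,2)·0.181818^2·0.818182^6 = 0.277672
P(X≥2) = 1 − 0.200816 − 0.357006 = 0.442177
Ratio = 0.277672 / 0.442177 = 0.627964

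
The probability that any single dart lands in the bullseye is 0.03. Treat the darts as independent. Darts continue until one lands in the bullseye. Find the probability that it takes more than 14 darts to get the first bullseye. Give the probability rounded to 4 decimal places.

0.6528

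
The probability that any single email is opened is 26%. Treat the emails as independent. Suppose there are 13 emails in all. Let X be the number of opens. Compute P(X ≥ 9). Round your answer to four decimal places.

0.0013

X ~ Binomial(13, 0.26); P(X ≥ 9) = Σ C(13,k) p^k (1−p)^(13−k) over k:
  k=9: C(13,9)·0.26^9·0.74^4 = 0.001164
  k=10: C(13,10)·0.26^10·0.74^3 = 0.000164
  k=11: C(13,11)·0.26^11·0.74^2 = 0.000016
  k=12: C(13,12)·0.26^12·0.74^1 = 0.000001
  k=13: C(13,13)·0.26^13·0.74^0 = 0.000000
Total = 0.001344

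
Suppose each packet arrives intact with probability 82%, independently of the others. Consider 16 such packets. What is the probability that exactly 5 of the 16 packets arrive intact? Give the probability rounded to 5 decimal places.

0.00001

X ~ Binomial(n=16, p=0.82).
P(X=5) = C(16,5) · p^5 · (1−p)^11
= 4368 · 0.37074 · 6.4268e-09 = 0.0000104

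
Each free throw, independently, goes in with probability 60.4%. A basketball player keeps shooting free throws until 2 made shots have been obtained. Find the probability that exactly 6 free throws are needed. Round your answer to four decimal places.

0.0449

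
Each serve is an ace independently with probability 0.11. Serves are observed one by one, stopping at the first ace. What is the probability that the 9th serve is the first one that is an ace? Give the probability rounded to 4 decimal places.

Geometric (trials to first success), p = 0.11.
P(Y = 9) = (1−p)^8 · p = 0.39366 · 0.11 = 0.043302

0.0433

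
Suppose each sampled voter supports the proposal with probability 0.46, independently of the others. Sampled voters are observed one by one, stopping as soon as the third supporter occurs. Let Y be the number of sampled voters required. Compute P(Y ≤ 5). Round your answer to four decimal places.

0.4253

Finishing within 5 sampled voters ⇔ at least 3 successes in the first 5. With X ~ Binomial(5, 0.46), P(Y ≤ 5) = 1 − P(X ≤ 2).
  k=0: C(5,0)·0.46^0·0.54^5 = 0.045917
  k=1: C(5,1)·0.46^1·0.54^4 = 0.195570
  k=2: C(5,2)·0.46^2·0.54^3 = 0.333194
1 − 0.574681 = 0.425319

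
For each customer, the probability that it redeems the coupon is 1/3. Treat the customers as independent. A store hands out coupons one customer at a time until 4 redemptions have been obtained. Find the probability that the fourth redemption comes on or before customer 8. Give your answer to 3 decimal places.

0.259

Finishing within 8 customers ⇔ at least 4 successes in the first 8. With X ~ Binomial(8, 0.333333), P(Y ≤ 8) = 1 − P(X ≤ 3).
  k=0: C(8,0)·0.333333^0·0.666667^8 = 0.03902
  k=1: C(8,1)·0.333333^1·0.666667^7 = 0.15607
  k=2: C(8,2)·0.333333^2·0.666667^6 = 0.27313
  k=3: C(8,3)·0.333333^3·0.666667^5 = 0.27313
1 − 0.74135 = 0.25865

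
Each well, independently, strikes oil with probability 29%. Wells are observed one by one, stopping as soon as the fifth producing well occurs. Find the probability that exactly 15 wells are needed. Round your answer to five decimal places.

0.06684

Y = trial on which the fifth success occurs; negative binomial, r=5, p=0.29.
P(Y=15) = C(14,4) · p^5 · (1−p)^10
= 1001 · 0.0020511 · 0.032552 = 0.0668356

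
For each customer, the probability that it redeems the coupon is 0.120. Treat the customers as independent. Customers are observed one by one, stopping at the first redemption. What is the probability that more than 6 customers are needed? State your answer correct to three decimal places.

Y = number of customers to the first success; geometric, p = 0.12.
P(Y > 6) = P(first 6 all fail) = (1−p)^6 = 0.46440

0.464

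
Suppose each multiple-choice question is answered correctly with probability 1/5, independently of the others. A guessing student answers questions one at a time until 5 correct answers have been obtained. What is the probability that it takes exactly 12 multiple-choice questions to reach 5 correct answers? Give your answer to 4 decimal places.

0.0221

Y = trial on which the fifth success occurs; negative binomial, r=5, p=0.20.
P(Y=12) = C(11,4) · p^5 · (1−p)^7
= 330 · 0.00032 · 0.20972 = 0.022146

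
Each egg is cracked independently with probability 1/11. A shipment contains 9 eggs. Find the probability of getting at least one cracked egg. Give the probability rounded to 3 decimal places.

P(at least one) = 1 − P(none) = 1 − (1 − 0.090909)^9
= 1 − 0.42410 = 0.57590

0.576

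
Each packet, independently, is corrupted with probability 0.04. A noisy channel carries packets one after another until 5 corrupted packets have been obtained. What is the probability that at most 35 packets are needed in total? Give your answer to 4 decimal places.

Finishing within 35 packets ⇔ at least 5 successes in the first 35. With X ~ Binomial(35, 0.04), P(Y ≤ 35) = 1 − P(X ≤ 4).
  k=0: C(35,0)·0.04^0·0.96^35 = 0.239603
  k=1: C(35,1)·0.04^1·0.96^34 = 0.349422
  k=2: C(35,2)·0.04^2·0.96^33 = 0.247507
  k=3: C(35,3)·0.04^3·0.96^32 = 0.113441
  k=4: C(35,4)·0.04^4·0.96^31 = 0.037814
1 − 0.987787 = 0.012213

0.0122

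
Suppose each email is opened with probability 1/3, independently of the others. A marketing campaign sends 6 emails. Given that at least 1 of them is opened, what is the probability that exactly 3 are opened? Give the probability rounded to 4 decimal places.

0.2406

X ~ Binomial(6, 0.333333). Want P(X=3 | X≥1) = P(X=3) / P(X≥1).
P(X=3) = C(6,3)·0.333333^3·0.666667^3 = 0.219479
P(X≥1) = 1 − 0.087791 = 0.912209
Ratio = 0.219479 / 0.912209 = 0.240602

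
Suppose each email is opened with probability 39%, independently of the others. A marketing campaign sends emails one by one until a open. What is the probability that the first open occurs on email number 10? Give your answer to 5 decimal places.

Geometric (trials to first success), p = 0.39.
P(Y = 10) = (1−p)^9 · p = 0.011694 · 0.39 = 0.0045607

0.00456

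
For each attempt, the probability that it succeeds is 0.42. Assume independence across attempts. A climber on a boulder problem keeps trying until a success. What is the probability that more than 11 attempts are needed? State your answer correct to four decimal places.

Y = number of attempts to the first success; geometric, p = 0.42.
P(Y > 11) = P(first 11 all fail) = (1−p)^11 = 0.002499

0.0025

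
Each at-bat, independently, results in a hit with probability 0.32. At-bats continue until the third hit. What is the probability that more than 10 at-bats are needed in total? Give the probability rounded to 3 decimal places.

0.331

Needing more than 10 at-bats ⇔ fewer than 3 successes in the first 10. With X ~ Binomial(10, 0.32), P(Y > 10) = P(X ≤ 2).
  k=0: C(10,0)·0.32^0·0.68^10 = 0.02114
  k=1: C(10,1)·0.32^1·0.68^9 = 0.09948
  k=2: C(10,2)·0.32^2·0.68^8 = 0.21066
P(X ≤ 2) = 0.33128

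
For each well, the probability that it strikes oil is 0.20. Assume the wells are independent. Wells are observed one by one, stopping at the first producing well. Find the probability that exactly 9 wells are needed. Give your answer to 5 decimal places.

Geometric (trials to first success), p = 0.20.
P(Y = 9) = (1−p)^8 · p = 0.16777 · 0.20 = 0.0335544

0.03355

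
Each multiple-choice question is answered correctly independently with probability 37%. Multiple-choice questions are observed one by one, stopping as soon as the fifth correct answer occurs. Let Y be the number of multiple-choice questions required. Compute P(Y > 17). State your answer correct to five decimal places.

0.18576

Needing more than 17 multiple-choice questions ⇔ fewer than 5 successes in the first 17. With X ~ Binomial(17, 0.37), P(Y > 17) = P(X ≤ 4).
  k=0: C(17,0)·0.37^0·0.63^17 = 0.0003880
  k=1: C(17,1)·0.37^1·0.63^16 = 0.0038735
  k=2: C(17,2)·0.37^2·0.63^15 = 0.0181991
  k=3: C(17,3)·0.37^3·0.63^14 = 0.0534419
  k=4: C(17,4)·0.37^4·0.63^13 = 0.1098528
P(X ≤ 4) = 0.1857552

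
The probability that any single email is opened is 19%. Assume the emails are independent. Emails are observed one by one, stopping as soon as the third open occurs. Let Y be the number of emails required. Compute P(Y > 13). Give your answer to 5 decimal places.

Needing more than 13 emails ⇔ fewer than 3 successes in the first 13. With X ~ Binomial(13, 0.19), P(Y > 13) = P(X ≤ 2).
  k=0: C(13,0)·0.19^0·0.81^13 = 0.0646108
  k=1: C(13,1)·0.19^1·0.81^12 = 0.1970231
  k=2: C(13,2)·0.19^2·0.81^11 = 0.2772918
P(X ≤ 2) = 0.5389257

0.53893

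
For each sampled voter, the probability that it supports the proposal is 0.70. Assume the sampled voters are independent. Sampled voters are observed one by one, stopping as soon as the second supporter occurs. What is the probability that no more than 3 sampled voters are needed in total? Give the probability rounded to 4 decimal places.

0.7840

Finishing within 3 sampled voters ⇔ at least 2 successes in the first 3. With X ~ Binomial(3, 0.70), P(Y ≤ 3) = 1 − P(X ≤ 1).
  k=0: C(3,0)·0.70^0·0.30^3 = 0.027000
  k=1: C(3,1)·0.70^1·0.30^2 = 0.189000
1 − 0.216000 = 0.784000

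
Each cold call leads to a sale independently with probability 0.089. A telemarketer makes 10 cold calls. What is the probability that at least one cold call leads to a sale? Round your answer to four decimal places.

P(at least one) = 1 − P(none) = 1 − (1 − 0.089)^10
= 1 − 0.393717 = 0.606283

0.6063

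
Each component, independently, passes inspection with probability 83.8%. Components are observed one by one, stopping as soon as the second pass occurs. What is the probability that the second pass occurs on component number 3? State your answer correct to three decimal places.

0.228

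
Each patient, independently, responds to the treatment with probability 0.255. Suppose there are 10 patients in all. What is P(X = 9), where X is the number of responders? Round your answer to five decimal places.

X ~ Binomial(n=10, p=0.255).
P(X=9) = C(10,9) · p^9 · (1−p)^1
= 10 · 4.5589e-06 · 0.745 = 0.0000340

0.00003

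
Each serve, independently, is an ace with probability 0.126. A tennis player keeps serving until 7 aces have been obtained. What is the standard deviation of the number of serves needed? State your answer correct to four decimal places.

Y = total serves until the seventh success; negative binomial with r=7, p=0.126.
SD(Y) = √[r(1−p)/p²] = √(385.361552) = 19.630628

19.6306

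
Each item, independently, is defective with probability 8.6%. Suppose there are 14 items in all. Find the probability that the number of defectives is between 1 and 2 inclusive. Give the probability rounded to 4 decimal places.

0.6028

X ~ Binomial(14, 0.086); P(1 ≤ X ≤ 2) = Σ C(14,k) p^k (1−p)^(14−k) over k:
  k=1: C(14,1)·0.086^1·0.914^13 = 0.374048
  k=2: C(14,2)·0.086^2·0.914^12 = 0.228767
Total = 0.602814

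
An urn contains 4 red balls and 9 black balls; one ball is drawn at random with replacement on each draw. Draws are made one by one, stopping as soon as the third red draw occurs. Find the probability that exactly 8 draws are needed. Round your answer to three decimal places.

Y = trial on which the third success occurs; negative binomial, r=3, p=0.307692.
P(Y=8) = C(7,2) · p^3 · (1−p)^5
= 21 · 0.029131 · 0.15904 = 0.09729

0.097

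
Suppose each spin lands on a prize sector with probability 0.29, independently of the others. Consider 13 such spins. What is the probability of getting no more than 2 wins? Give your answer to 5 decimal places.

X ~ Binomial(13, 0.29); P(X ≤ 2) = Σ C(13,k) p^k (1−p)^(13−k) over k:
  k=0: C(13,0)·0.29^0·0.71^13 = 0.0116509
  k=1: C(13,1)·0.29^1·0.71^12 = 0.0618645
  k=2: C(13,2)·0.29^2·0.71^11 = 0.1516116
Total = 0.2251270

0.22513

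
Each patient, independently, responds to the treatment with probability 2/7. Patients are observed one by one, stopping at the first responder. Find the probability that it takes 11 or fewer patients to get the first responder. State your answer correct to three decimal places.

0.975

Y = number of patients to the first success; geometric, p = 0.285714.
P(Y ≤ 11) = 1 − (1−p)^11 = 1 − 0.02469 = 0.97531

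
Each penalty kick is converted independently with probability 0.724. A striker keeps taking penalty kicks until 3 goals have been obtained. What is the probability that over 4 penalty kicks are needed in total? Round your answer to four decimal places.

0.3063

Needing more than 4 penalty kicks ⇔ fewer than 3 successes in the first 4. With X ~ Binomial(4, 0.724), P(Y > 4) = P(X ≤ 2).
  k=0: C(4,0)·0.724^0·0.276^4 = 0.005803
  k=1: C(4,1)·0.724^1·0.276^3 = 0.060887
  k=2: C(4,2)·0.724^2·0.276^2 = 0.239578
P(X ≤ 2) = 0.306268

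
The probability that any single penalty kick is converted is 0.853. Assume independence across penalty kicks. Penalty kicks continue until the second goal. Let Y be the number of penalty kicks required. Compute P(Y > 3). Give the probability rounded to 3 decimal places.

Needing more than 3 penalty kicks ⇔ fewer than 2 successes in the first 3. With X ~ Binomial(3, 0.853), P(Y > 3) = P(X ≤ 1).
  k=0: C(3,0)·0.853^0·0.147^3 = 0.00318
  k=1: C(3,1)·0.853^1·0.147^2 = 0.05530
P(X ≤ 1) = 0.05847

0.058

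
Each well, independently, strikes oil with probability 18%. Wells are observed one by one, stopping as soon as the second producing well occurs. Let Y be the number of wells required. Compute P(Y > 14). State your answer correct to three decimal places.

0.253

Needing more than 14 wells ⇔ fewer than 2 successes in the first 14. With X ~ Binomial(14, 0.18), P(Y > 14) = P(X ≤ 1).
  k=0: C(14,0)·0.18^0·0.82^14 = 0.06214
  k=1: C(14,1)·0.18^1·0.82^13 = 0.19098
P(X ≤ 1) = 0.25312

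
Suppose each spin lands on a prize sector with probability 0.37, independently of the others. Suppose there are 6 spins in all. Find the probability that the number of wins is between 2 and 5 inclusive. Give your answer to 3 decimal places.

X ~ Binomial(6, 0.37); P(2 ≤ X ≤ 5) = Σ C(6,k) p^k (1−p)^(6−k) over k:
  k=2: C(6,2)·0.37^2·0.63^4 = 0.32349
  k=3: C(6,3)·0.37^3·0.63^3 = 0.25331
  k=4: C(6,4)·0.37^4·0.63^2 = 0.11158
  k=5: C(6,5)·0.37^5·0.63^1 = 0.02621
Total = 0.71459

0.715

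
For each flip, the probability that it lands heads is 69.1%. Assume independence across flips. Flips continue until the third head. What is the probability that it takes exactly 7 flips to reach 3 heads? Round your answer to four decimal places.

0.0451

Y = trial on which the third success occurs; negative binomial, r=3, p=0.691.
P(Y=7) = C(6,2) · p^3 · (1−p)^4
= 15 · 0.32994 · 0.0091166 = 0.045119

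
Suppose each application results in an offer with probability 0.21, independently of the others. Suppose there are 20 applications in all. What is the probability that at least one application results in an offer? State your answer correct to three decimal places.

0.991

P(at least one) = 1 − P(none) = 1 − (1 − 0.21)^20
= 1 − 0.00896 = 0.99104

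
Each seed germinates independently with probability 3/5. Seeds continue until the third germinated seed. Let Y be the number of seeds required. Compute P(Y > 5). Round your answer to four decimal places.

0.3174

Needing more than 5 seeds ⇔ fewer than 3 successes in the first 5. With X ~ Binomial(5, 0.60), P(Y > 5) = P(X ≤ 2).
  k=0: C(5,0)·0.60^0·0.40^5 = 0.010240
  k=1: C(5,1)·0.60^1·0.40^4 = 0.076800
  k=2: C(5,2)·0.60^2·0.40^3 = 0.230400
P(X ≤ 2) = 0.317440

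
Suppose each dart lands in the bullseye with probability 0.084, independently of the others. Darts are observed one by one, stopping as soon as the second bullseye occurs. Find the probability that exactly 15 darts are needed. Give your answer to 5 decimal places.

Y = trial on which the second success occurs; negative binomial, r=2, p=0.084.
P(Y=15) = C(14,1) · p^2 · (1−p)^13
= 14 · 0.007056 · 0.31963 = 0.0315739

0.03157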